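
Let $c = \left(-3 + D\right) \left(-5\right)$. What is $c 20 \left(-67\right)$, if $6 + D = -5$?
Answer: $-93800$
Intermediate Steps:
$D = -11$ ($D = -6 - 5 = -11$)
$c = 70$ ($c = \left(-3 - 11\right) \left(-5\right) = \left(-14\right) \left(-5\right) = 70$)
$c 20 \left(-67\right) = 70 \cdot 20 \left(-67\right) = 1400 \left(-67\right) = -93800$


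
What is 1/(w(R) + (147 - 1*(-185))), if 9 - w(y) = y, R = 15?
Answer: 1/326 ≈ 0.0030675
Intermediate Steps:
w(y) = 9 - y
1/(w(R) + (147 - 1*(-185))) = 1/((9 - 1*15) + (147 - 1*(-185))) = 1/((9 - 15) + (147 + 185)) = 1/(-6 + 332) = 1/326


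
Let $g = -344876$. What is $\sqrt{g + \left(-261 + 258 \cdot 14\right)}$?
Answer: $5 i \sqrt{13661} \approx 584.4 i$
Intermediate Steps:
$\sqrt{g + \left(-261 + 258 \cdot 14\right)} = \sqrt{-344876 + \left(-261 + 258 \cdot 14\right)} = \sqrt{-344876 + \left(-261 + 3612\right)} = \sqrt{-344876 + 3351} = \sqrt{-341525} = 5 i \sqrt{13661}$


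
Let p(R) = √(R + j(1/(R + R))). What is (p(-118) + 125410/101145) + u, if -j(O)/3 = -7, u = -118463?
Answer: -2396362945/20229 + I*√97 ≈ -1.1846e+5 + 9.8489*I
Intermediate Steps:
j(O) = 21 (j(O) = -3*(-7) = 21)
p(R) = √(21 + R) (p(R) = √(R + 21) = √(21 + R))
(p(-118) + 125410/101145) + u = (√(21 - 118) + 125410/101145) - 118463 = (√(-97) + 125410*(1/101145)) - 118463 = (I*√97 + 25082/20229) - 118463 = (25082/20229 + I*√97) - 118463 = -2396362945/20229 + I*√97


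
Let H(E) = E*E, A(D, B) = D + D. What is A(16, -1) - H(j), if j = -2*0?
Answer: 32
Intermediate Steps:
j = 0
A(D, B) = 2*D
H(E) = E²
A(16, -1) - H(j) = 2*16 - 1*0² = 32 - 1*0 = 32 + 0 = 32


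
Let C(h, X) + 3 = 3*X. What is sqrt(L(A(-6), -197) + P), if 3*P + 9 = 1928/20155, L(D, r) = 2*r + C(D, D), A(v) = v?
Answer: I*sqrt(1528098205530)/60465 ≈ 20.444*I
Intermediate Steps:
C(h, X) = -3 + 3*X
L(D, r) = -3 + 2*r + 3*D (L(D, r) = 2*r + (-3 + 3*D) = -3 + 2*r + 3*D)
P = -179467/60465 (P = -3 + (1928/20155)/3 = -3 + (1928*(1/20155))/3 = -3 + (1/3)*(1928/20155) = -3 + 1928/60465 = -179467/60465 ≈ -2.9681)
sqrt(L(A(-6), -197) + P) = sqrt((-3 + 2*(-197) + 3*(-6)) - 179467/60465) = sqrt((-3 - 394 - 18) - 179467/60465) = sqrt(-415 - 179467/60465) = sqrt(-25272442/60465) = I*sqrt(1528098205530)/60465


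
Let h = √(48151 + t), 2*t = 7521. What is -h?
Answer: -47*√94/2 ≈ -227.84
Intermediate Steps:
t = 7521/2 (t = (½)*7521 = 7521/2 ≈ 3760.5)
h = 47*√94/2 (h = √(48151 + 7521/2) = √(103823/2) = 47*√94/2 ≈ 227.84)
-h = -47*√94/2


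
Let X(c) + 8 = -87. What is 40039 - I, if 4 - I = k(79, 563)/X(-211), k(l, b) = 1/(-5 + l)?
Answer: 281446049/7030 ≈ 40035.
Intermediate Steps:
X(c) = -95 (X(c) = -8 - 87 = -95)
I = 28121/7030 (I = 4 - 1/((-5 + 79)*(-95)) = 4 - (-1)/(74*95) = 4 - 1*(-1/7030) = 4 + 1/7030 = 28121/7030 ≈ 4.0001)
40039 - I = 40039 - 1*28121/7030 = 40039 - 28121/7030 = 281446049/7030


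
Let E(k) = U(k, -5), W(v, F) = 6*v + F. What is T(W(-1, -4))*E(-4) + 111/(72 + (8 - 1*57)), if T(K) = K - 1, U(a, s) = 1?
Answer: -142/23 ≈ -6.1739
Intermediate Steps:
W(v, F) = F + 6*v
T(K) = -1 + K
E(k) = 1
T(W(-1, -4))*E(-4) + 111/(72 + (8 - 1*57)) = (-1 + (-4 + 6*(-1)))*1 + 111/(72 + (8 - 1*57)) = (-1 + (-4 - 6))*1 + 111/(72 + (8 - 57)) = (-1 - 10)*1 + 111/(72 - 49) = -11*1 + 111/23 = -11 + 111*(1/23) = -11 + 111/23 = -142/23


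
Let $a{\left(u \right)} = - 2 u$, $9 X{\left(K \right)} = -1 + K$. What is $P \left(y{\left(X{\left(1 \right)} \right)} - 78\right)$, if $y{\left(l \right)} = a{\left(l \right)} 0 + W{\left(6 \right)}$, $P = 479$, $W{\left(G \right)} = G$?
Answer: $-34488$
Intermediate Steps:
$X{\left(K \right)} = - \frac{1}{9} + \frac{K}{9}$ ($X{\left(K \right)} = \frac{-1 + K}{9} = - \frac{1}{9} + \frac{K}{9}$)
$y{\left(l \right)} = 6$ ($y{\left(l \right)} = - 2 l 0 + 6 = 0 + 6 = 6$)
$P \left(y{\left(X{\left(1 \right)} \right)} - 78\right) = 479 \left(6 - 78\right) = 479 \left(-72\right) = -34488$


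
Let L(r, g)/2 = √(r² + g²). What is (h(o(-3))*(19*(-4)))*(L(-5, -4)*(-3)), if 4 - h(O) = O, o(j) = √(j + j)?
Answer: 456*√41*(4 - I*√6) ≈ 11679.0 - 7152.1*I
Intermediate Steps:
o(j) = √2*√j (o(j) = √(2*j) = √2*√j)
h(O) = 4 - O
L(r, g) = 2*√(g² + r²) (L(r, g) = 2*√(r² + g²) = 2*√(g² + r²))
(h(o(-3))*(19*(-4)))*(L(-5, -4)*(-3)) = ((4 - √2*√(-3))*(19*(-4)))*((2*√((-4)² + (-5)²))*(-3)) = ((4 - √2*I*√3)*(-76))*((2*√(16 + 25))*(-3)) = ((4 - I*√6)*(-76))*((2*√41)*(-3)) = ((4 - I*√6)*(-76))*(-6*√41) = (-304 + 76*I*√6)*(-6*√41) = -6*√41*(-304 + 76*I*√6)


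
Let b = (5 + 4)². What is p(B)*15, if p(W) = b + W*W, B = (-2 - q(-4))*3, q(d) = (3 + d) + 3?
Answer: 3375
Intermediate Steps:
b = 81 (b = 9² = 81)
q(d) = 6 + d
B = -12 (B = (-2 - (6 - 4))*3 = (-2 - 1*2)*3 = (-2 - 2)*3 = -4*3 = -12)
p(W) = 81 + W² (p(W) = 81 + W*W = 81 + W²)
p(B)*15 = (81 + (-12)²)*15 = (81 + 144)*15 = 225*15 = 3375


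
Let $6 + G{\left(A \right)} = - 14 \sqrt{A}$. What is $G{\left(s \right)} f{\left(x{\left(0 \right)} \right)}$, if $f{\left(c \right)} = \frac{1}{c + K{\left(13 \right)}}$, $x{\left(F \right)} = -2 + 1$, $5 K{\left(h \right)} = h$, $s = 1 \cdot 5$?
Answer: $- \frac{15}{4} - \frac{35 \sqrt{5}}{4} \approx -23.316$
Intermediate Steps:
$s = 5$
$K{\left(h \right)} = \frac{h}{5}$
$G{\left(A \right)} = -6 - 14 \sqrt{A}$
$x{\left(F \right)} = -1$
$f{\left(c \right)} = \frac{1}{\frac{13}{5} + c}$ ($f{\left(c \right)} = \frac{1}{c + \frac{1}{5} \cdot 13} = \frac{1}{c + \frac{13}{5}} = \frac{1}{\frac{13}{5} + c}$)
$G{\left(s \right)} f{\left(x{\left(0 \right)} \right)} = \left(-6 - 14 \sqrt{5}\right) \frac{5}{13 + 5 \left(-1\right)} = \left(-6 - 14 \sqrt{5}\right) \frac{5}{13 - 5} = \left(-6 - 14 \sqrt{5}\right) \frac{5}{8} = - \frac{15}{4} - \frac{35 \sqrt{5}}{4}$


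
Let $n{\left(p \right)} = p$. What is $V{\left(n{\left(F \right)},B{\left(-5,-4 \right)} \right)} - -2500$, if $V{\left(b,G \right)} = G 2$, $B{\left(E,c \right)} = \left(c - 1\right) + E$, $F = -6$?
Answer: $2480$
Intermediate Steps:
$B{\left(E,c \right)} = -1 + E + c$ ($B{\left(E,c \right)} = \left(-1 + c\right) + E = -1 + E + c$)
$V{\left(b,G \right)} = 2 G$
$V{\left(n{\left(F \right)},B{\left(-5,-4 \right)} \right)} - -2500 = 2 \left(-1 - 5 - 4\right) - -2500 = 2 \left(-10\right) + 2500 = -20 + 2500 = 2480$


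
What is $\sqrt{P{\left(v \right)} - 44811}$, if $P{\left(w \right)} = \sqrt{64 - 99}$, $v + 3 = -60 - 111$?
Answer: $\sqrt{-44811 + i \sqrt{35}} \approx 0.014 + 211.69 i$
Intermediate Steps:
$v = -174$ ($v = -3 - 171 = -174$)
$P{\left(w \right)} = i \sqrt{35}$ ($P{\left(w \right)} = \sqrt{-35} = i \sqrt{35}$)
$\sqrt{P{\left(v \right)} - 44811} = \sqrt{i \sqrt{35} - 44811} = \sqrt{-44811 + i \sqrt{35}}$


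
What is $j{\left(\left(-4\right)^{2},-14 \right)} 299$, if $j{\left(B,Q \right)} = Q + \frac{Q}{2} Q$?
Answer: $25116$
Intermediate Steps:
$j{\left(B,Q \right)} = Q + \frac{Q^{2}}{2}$ ($j{\left(B,Q \right)} = Q + Q \frac{1}{2} Q = Q + \frac{Q}{2} Q = Q + \frac{Q^{2}}{2}$)
$j{\left(\left(-4\right)^{2},-14 \right)} 299 = \frac{1}{2} \left(-14\right) \left(2 - 14\right) 299 = \frac{1}{2} \left(-14\right) \left(-12\right) 299 = 84 \cdot 299 = 25116$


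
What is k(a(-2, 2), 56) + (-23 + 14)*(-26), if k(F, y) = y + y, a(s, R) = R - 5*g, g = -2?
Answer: 346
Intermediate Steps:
a(s, R) = 10 + R (a(s, R) = R - 5*(-2) = R + 10 = 10 + R)
k(F, y) = 2*y
k(a(-2, 2), 56) + (-23 + 14)*(-26) = 2*56 + (-23 + 14)*(-26) = 112 - 9*(-26) = 112 + 234 = 346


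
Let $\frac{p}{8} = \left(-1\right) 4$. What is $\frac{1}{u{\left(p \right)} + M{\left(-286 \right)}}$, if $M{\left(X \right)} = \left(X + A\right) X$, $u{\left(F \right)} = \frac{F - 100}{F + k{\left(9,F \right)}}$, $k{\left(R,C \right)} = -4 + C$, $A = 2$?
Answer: $\frac{17}{1380841} \approx 1.2311 \cdot 10^{-5}$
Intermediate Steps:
$p = -32$ ($p = 8 \left(\left(-1\right) 4\right) = 8 \left(-4\right) = -32$)
$u{\left(F \right)} = \frac{-100 + F}{-4 + 2 F}$ ($u{\left(F \right)} = \frac{F - 100}{F + \left(-4 + F\right)} = \frac{-100 + F}{-4 + 2 F}$)
$M{\left(X \right)} = X \left(2 + X\right)$ ($M{\left(X \right)} = \left(X + 2\right) X = \left(2 + X\right) X = X \left(2 + X\right)$)
$\frac{1}{u{\left(p \right)} + M{\left(-286 \right)}} = \frac{1}{\frac{-100 - 32}{2 \left(-2 - 32\right)} - 286 \left(2 - 286\right)} = \frac{1}{\frac{1}{2} \frac{1}{-34} \left(-132\right) - -81224} = \frac{1}{\frac{1}{2} \left(- \frac{1}{34}\right) \left(-132\right) + 81224} = \frac{1}{\frac{33}{17} + 81224} = \frac{1}{\frac{1380841}{17}} = \frac{17}{1380841}$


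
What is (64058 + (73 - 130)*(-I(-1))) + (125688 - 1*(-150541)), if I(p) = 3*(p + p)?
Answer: 339945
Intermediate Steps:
I(p) = 6*p (I(p) = 3*(2*p) = 6*p)
(64058 + (73 - 130)*(-I(-1))) + (125688 - 1*(-150541)) = (64058 + (73 - 130)*(-6*(-1))) + (125688 - 1*(-150541)) = (64058 - (-57)*(-6)) + (125688 + 150541) = (64058 - 57*6) + 276229 = (64058 - 342) + 276229 = 63716 + 276229 = 339945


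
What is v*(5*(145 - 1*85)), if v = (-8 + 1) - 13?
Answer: -6000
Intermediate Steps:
v = -20 (v = -7 - 13 = -20)
v*(5*(145 - 1*85)) = -100*(145 - 1*85) = -100*(145 - 85) = -100*60 = -20*300 = -6000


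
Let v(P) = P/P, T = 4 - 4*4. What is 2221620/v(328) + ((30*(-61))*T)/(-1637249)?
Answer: 3637345101420/1637249 ≈ 2.2216e+6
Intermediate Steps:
T = -12 (T = 4 - 16 = -12)
v(P) = 1
2221620/v(328) + ((30*(-61))*T)/(-1637249) = 2221620/1 + ((30*(-61))*(-12))/(-1637249) = 2221620*1 - 1830*(-12)*(-1/1637249) = 2221620 + 21960*(-1/1637249) = 2221620 - 21960/1637249 = 3637345101420/1637249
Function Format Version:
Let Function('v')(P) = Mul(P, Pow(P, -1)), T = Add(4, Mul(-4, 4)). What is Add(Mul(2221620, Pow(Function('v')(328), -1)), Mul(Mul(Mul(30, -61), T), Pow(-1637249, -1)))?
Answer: Rational(3637345101420, 1637249) ≈ 2.2216e+6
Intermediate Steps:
T = -12 (T = Add(4, -16) = -12)
Function('v')(P) = 1
Add(Mul(2221620, Pow(Function('v')(328), -1)), Mul(Mul(Mul(30, -61), T), Pow(-1637249, -1))) = Add(Mul(2221620, Pow(1, -1)), Mul(Mul(Mul(30, -61), -12), Pow(-1637249, -1))) = Add(Mul(2221620, 1), Mul(Mul(-1830, -12), Rational(-1, 1637249))) = Add(2221620, Mul(21960, Rational(-1, 1637249))) = Add(2221620, Rational(-21960, 1637249)) = Rational(3637345101420, 1637249)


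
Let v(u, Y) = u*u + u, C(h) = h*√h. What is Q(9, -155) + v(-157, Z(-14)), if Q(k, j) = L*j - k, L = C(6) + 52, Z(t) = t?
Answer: 16423 - 930*√6 ≈ 14145.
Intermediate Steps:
C(h) = h^(3/2)
v(u, Y) = u + u² (v(u, Y) = u² + u = u + u²)
L = 52 + 6*√6 (L = 6^(3/2) + 52 = 6*√6 + 52 = 52 + 6*√6 ≈ 66.697)
Q(k, j) = -k + j*(52 + 6*√6) (Q(k, j) = (52 + 6*√6)*j - k = j*(52 + 6*√6) - k = -k + j*(52 + 6*√6))
Q(9, -155) + v(-157, Z(-14)) = (-1*9 + 2*(-155)*(26 + 3*√6)) - 157*(1 - 157) = (-9 + (-8060 - 930*√6)) - 157*(-156) = (-8069 - 930*√6) + 24492 = 16423 - 930*√6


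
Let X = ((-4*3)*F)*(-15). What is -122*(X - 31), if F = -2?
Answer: 47702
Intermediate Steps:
X = -360 (X = (-4*3*(-2))*(-15) = -12*(-2)*(-15) = 24*(-15) = -360)
-122*(X - 31) = -122*(-360 - 31) = -122*(-391) = 47702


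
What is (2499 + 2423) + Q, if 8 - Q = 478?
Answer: 4452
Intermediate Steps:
Q = -470 (Q = 8 - 1*478 = 8 - 478 = -470)
(2499 + 2423) + Q = (2499 + 2423) - 470 = 4922 - 470 = 4452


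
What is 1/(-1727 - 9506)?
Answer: -1/11233 ≈ -8.9023e-5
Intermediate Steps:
1/(-1727 - 9506) = 1/(-11233) = -1/11233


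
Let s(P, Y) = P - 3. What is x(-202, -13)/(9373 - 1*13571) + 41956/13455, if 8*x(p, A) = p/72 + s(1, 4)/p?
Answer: 569271519491/182556578880 ≈ 3.1183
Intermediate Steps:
s(P, Y) = -3 + P
x(p, A) = -1/(4*p) + p/576 (x(p, A) = (p/72 + (-3 + 1)/p)/8 = (p*(1/72) - 2/p)/8 = (p/72 - 2/p)/8 = (-2/p + p/72)/8 = -1/(4*p) + p/576)
x(-202, -13)/(9373 - 1*13571) + 41956/13455 = ((1/576)*(-144 + (-202)²)/(-202))/(9373 - 1*13571) + 41956/13455 = ((1/576)*(-1/202)*(-144 + 40804))/(9373 - 13571) + 41956*(1/13455) = ((1/576)*(-1/202)*40660)/(-4198) + 41956/13455 = -10165/29088*(-1/4198) + 41956/13455 = 10165/122111424 + 41956/13455 = 569271519491/182556578880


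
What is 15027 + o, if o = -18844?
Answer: -3817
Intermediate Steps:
15027 + o = 15027 - 18844 = -3817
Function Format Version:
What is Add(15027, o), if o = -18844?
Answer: -3817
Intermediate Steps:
Add(15027, o) = Add(15027, -18844) = -3817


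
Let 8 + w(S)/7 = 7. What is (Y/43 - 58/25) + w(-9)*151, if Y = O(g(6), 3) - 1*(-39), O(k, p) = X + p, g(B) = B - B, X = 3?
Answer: -1137644/1075 ≈ -1058.3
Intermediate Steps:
w(S) = -7 (w(S) = -56 + 7*7 = -56 + 49 = -7)
g(B) = 0
O(k, p) = 3 + p
Y = 45 (Y = (3 + 3) - 1*(-39) = 6 + 39 = 45)
(Y/43 - 58/25) + w(-9)*151 = (45/43 - 58/25) - 7*151 = (45*(1/43) - 58*1/25) - 1057 = (45/43 - 58/25) - 1057 = -1369/1075 - 1057 = -1137644/1075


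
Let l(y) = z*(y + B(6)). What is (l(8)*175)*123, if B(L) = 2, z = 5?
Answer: 1076250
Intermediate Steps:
l(y) = 10 + 5*y (l(y) = 5*(y + 2) = 5*(2 + y) = 10 + 5*y)
(l(8)*175)*123 = ((10 + 5*8)*175)*123 = ((10 + 40)*175)*123 = (50*175)*123 = 8750*123 = 1076250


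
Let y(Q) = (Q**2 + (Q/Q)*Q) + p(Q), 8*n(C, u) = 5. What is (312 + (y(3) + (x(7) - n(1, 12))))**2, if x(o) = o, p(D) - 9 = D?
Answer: 7502121/64 ≈ 1.1722e+5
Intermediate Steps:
p(D) = 9 + D
n(C, u) = 5/8 (n(C, u) = (1/8)*5 = 5/8)
y(Q) = 9 + Q**2 + 2*Q (y(Q) = (Q**2 + (Q/Q)*Q) + (9 + Q) = (Q**2 + 1*Q) + (9 + Q) = (Q**2 + Q) + (9 + Q) = (Q + Q**2) + (9 + Q) = 9 + Q**2 + 2*Q)
(312 + (y(3) + (x(7) - n(1, 12))))**2 = (312 + ((9 + 3**2 + 2*3) + (7 - 1*5/8)))**2 = (312 + ((9 + 9 + 6) + (7 - 5/8)))**2 = (312 + (24 + 51/8))**2 = (312 + 243/8)**2 = (2739/8)**2 = 7502121/64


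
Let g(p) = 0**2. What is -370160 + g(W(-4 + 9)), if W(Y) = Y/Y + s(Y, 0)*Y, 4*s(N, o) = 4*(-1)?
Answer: -370160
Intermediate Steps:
s(N, o) = -1 (s(N, o) = (4*(-1))/4 = (1/4)*(-4) = -1)
W(Y) = 1 - Y (W(Y) = Y/Y - Y = 1 - Y)
g(p) = 0
-370160 + g(W(-4 + 9)) = -370160 + 0 = -370160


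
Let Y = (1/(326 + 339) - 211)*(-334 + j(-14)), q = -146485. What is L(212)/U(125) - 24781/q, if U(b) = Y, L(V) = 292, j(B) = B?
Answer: 309620661683/1788188977230 ≈ 0.17315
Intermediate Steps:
Y = 48829272/665 (Y = (1/(326 + 339) - 211)*(-334 - 14) = (1/665 - 211)*(-348) = -140314/665*(-348) = 48829272/665 ≈ 73428.)
U(b) = 48829272/665
L(212)/U(125) - 24781/q = 292/(48829272/665) - 24781/(-146485) = 292*(665/48829272) - 24781*(-1/146485) = 48545/12207318 + 24781/146485 = 309620661683/1788188977230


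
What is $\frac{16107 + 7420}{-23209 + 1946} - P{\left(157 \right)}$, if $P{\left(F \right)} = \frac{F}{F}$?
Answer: $- \frac{44790}{21263} \approx -2.1065$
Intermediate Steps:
$P{\left(F \right)} = 1$
$\frac{16107 + 7420}{-23209 + 1946} - P{\left(157 \right)} = \frac{16107 + 7420}{-23209 + 1946} - 1 = \frac{23527}{-21263} - 1 = 23527 \left(- \frac{1}{21263}\right) - 1 = - \frac{23527}{21263} - 1 = - \frac{44790}{21263}$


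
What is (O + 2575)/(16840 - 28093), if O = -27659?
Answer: 25084/11253 ≈ 2.2291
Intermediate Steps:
(O + 2575)/(16840 - 28093) = (-27659 + 2575)/(16840 - 28093) = -25084/(-11253) = -25084*(-1/11253) = 25084/11253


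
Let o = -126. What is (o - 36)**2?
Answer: 26244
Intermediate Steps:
(o - 36)**2 = (-126 - 36)**2 = (-162)**2 = 26244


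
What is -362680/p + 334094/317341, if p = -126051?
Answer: 157206116674/40001150391 ≈ 3.9300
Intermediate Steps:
-362680/p + 334094/317341 = -362680/(-126051) + 334094/317341 = -362680*(-1/126051) + 334094*(1/317341) = 362680/126051 + 334094/317341 = 157206116674/40001150391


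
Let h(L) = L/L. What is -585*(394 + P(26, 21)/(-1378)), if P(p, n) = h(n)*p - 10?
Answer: -12215610/53 ≈ -2.3048e+5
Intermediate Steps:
h(L) = 1
P(p, n) = -10 + p (P(p, n) = 1*p - 10 = p - 10 = -10 + p)
-585*(394 + P(26, 21)/(-1378)) = -585*(394 + (-10 + 26)/(-1378)) = -585*(394 + 16*(-1/1378)) = -585*(394 - 8/689) = -585*271458/689 = -12215610/53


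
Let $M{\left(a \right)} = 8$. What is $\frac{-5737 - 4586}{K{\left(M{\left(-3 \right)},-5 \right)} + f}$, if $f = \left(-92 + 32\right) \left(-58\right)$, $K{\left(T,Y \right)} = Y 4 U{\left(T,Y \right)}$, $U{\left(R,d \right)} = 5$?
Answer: $- \frac{10323}{3380} \approx -3.0541$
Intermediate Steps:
$K{\left(T,Y \right)} = 20 Y$ ($K{\left(T,Y \right)} = Y 4 \cdot 5 = 4 Y 5 = 20 Y$)
$f = 3480$ ($f = \left(-60\right) \left(-58\right) = 3480$)
$\frac{-5737 - 4586}{K{\left(M{\left(-3 \right)},-5 \right)} + f} = \frac{-5737 - 4586}{20 \left(-5\right) + 3480} = - \frac{10323}{-100 + 3480} = - \frac{10323}{3380}$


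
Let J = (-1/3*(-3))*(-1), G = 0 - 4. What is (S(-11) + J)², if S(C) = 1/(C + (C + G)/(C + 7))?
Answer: 1089/841 ≈ 1.2949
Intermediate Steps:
G = -4
S(C) = 1/(C + (-4 + C)/(7 + C)) (S(C) = 1/(C + (C - 4)/(C + 7)) = 1/(C + (-4 + C)/(7 + C)))
J = -1 (J = (-1*⅓*(-3))*(-1) = -⅓*(-3)*(-1) = 1*(-1) = -1)
(S(-11) + J)² = ((7 - 11)/(-4 + (-11)² + 8*(-11)) - 1)² = (-4/(-4 + 121 - 88) - 1)² = (-4/29 - 1)² = (-33/29)² = 1089/841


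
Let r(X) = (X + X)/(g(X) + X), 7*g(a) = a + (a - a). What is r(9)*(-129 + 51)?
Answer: -273/2 ≈ -136.50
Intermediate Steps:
g(a) = a/7 (g(a) = (a + (a - a))/7 = (a + 0)/7 = a/7)
r(X) = 7/4 (r(X) = (X + X)/(X/7 + X) = (2*X)/((8*X/7)) = (2*X)*(7/(8*X)) = 7/4)
r(9)*(-129 + 51) = 7*(-129 + 51)/4 = (7/4)*(-78) = -273/2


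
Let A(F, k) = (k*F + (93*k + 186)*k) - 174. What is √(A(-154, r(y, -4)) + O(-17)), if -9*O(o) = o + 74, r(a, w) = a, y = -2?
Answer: √1149/3 ≈ 11.299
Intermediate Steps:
A(F, k) = -174 + F*k + k*(186 + 93*k) (A(F, k) = (F*k + (186 + 93*k)*k) - 174 = (F*k + k*(186 + 93*k)) - 174 = -174 + F*k + k*(186 + 93*k))
O(o) = -74/9 - o/9 (O(o) = -(o + 74)/9 = -(74 + o)/9 = -74/9 - o/9)
√(A(-154, r(y, -4)) + O(-17)) = √((-174 + 93*(-2)² + 186*(-2) - 154*(-2)) + (-74/9 - ⅑*(-17))) = √((-174 + 93*4 - 372 + 308) + (-74/9 + 17/9)) = √((-174 + 372 - 372 + 308) - 19/3) = √(134 - 19/3) = √(383/3) = √1149/3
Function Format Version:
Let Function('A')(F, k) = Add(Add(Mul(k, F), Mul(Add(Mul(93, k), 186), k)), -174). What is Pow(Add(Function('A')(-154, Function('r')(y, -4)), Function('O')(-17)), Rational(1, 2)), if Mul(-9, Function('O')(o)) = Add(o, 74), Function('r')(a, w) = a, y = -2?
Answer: Mul(Rational(1, 3), Pow(1149, Rational(1, 2))) ≈ 11.299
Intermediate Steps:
Function('A')(F, k) = Add(-174, Mul(F, k), Mul(k, Add(186, Mul(93, k)))) (Function('A')(F, k) = Add(Add(Mul(F, k), Mul(Add(186, Mul(93, k)), k)), -174) = Add(Add(Mul(F, k), Mul(k, Add(186, Mul(93, k)))), -174) = Add(-174, Mul(F, k), Mul(k, Add(186, Mul(93, k)))))
Function('O')(o) = Add(Rational(-74, 9), Mul(Rational(-1, 9), o)) (Function('O')(o) = Mul(Rational(-1, 9), Add(o, 74)) = Mul(Rational(-1, 9), Add(74, o)) = Add(Rational(-74, 9), Mul(Rational(-1, 9), o)))
Pow(Add(Function('A')(-154, Function('r')(y, -4)), Function('O')(-17)), Rational(1, 2)) = Pow(Add(Add(-174, Mul(93, Pow(-2, 2)), Mul(186, -2), Mul(-154, -2)), Add(Rational(-74, 9), Mul(Rational(-1, 9), -17))), Rational(1, 2)) = Pow(Add(Add(-174, Mul(93, 4), -372, 308), Add(Rational(-74, 9), Rational(17, 9))), Rational(1, 2)) = Pow(Add(Add(-174, 372, -372, 308), Rational(-19, 3)), Rational(1, 2)) = Pow(Add(134, Rational(-19, 3)), Rational(1, 2)) = Pow(Rational(383, 3), Rational(1, 2)) = Mul(Rational(1, 3), Pow(1149, Rational(1, 2)))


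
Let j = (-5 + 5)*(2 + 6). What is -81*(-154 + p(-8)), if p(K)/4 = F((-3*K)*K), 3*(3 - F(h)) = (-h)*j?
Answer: 11502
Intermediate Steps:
j = 0 (j = 0*8 = 0)
F(h) = 3 (F(h) = 3 - (-h)*0/3 = 3 - ⅓*0 = 3 + 0 = 3)
p(K) = 12 (p(K) = 4*3 = 12)
-81*(-154 + p(-8)) = -81*(-154 + 12) = -81*(-142) = 11502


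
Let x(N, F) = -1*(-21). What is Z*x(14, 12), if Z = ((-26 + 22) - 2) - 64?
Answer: -1470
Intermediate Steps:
x(N, F) = 21
Z = -70 (Z = (-4 - 2) - 64 = -6 - 64 = -70)
Z*x(14, 12) = -70*21 = -1470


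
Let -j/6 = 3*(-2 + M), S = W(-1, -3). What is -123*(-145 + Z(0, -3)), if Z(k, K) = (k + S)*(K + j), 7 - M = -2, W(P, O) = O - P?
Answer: -13899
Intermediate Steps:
S = -2 (S = -3 - 1*(-1) = -3 + 1 = -2)
M = 9 (M = 7 - 1*(-2) = 7 + 2 = 9)
j = -126 (j = -18*(-2 + 9) = -18*7 = -6*21 = -126)
Z(k, K) = (-126 + K)*(-2 + k) (Z(k, K) = (k - 2)*(K - 126) = (-2 + k)*(-126 + K) = (-126 + K)*(-2 + k))
-123*(-145 + Z(0, -3)) = -123*(-145 + (252 - 126*0 - 2*(-3) - 3*0)) = -123*(-145 + (252 + 0 + 6 + 0)) = -123*(-145 + 258) = -123*113 = -13899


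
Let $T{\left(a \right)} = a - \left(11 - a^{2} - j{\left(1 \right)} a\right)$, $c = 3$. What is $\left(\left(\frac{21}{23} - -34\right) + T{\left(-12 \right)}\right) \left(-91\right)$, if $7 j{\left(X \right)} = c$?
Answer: $- \frac{315562}{23} \approx -13720.0$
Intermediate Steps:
$j{\left(X \right)} = \frac{3}{7}$ ($j{\left(X \right)} = \frac{1}{7} \cdot 3 = \frac{3}{7}$)
$T{\left(a \right)} = -11 + a^{2} + \frac{10 a}{7}$ ($T{\left(a \right)} = a - \left(11 - a^{2} - \frac{3 a}{7}\right) = a + \left(-11 + a^{2} + \frac{3 a}{7}\right) = -11 + a^{2} + \frac{10 a}{7}$)
$\left(\left(\frac{21}{23} - -34\right) + T{\left(-12 \right)}\right) \left(-91\right) = \left(\left(\frac{21}{23} - -34\right) + \left(-11 + \left(-12\right)^{2} + \frac{10}{7} \left(-12\right)\right)\right) \left(-91\right) = \left(\left(21 \cdot \frac{1}{23} + 34\right) - - \frac{811}{7}\right) \left(-91\right) = \left(\left(\frac{21}{23} + 34\right) + \frac{811}{7}\right) \left(-91\right) = \left(\frac{803}{23} + \frac{811}{7}\right) \left(-91\right) = \frac{24274}{161} \left(-91\right) = - \frac{315562}{23}$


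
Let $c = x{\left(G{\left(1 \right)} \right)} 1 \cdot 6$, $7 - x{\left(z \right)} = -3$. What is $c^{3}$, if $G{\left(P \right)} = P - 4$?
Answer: $216000$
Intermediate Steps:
$G{\left(P \right)} = -4 + P$
$x{\left(z \right)} = 10$ ($x{\left(z \right)} = 7 - -3 = 7 + 3 = 10$)
$c = 60$ ($c = 10 \cdot 1 \cdot 6 = 10 \cdot 6 = 60$)
$c^{3} = 60^{3} = 216000$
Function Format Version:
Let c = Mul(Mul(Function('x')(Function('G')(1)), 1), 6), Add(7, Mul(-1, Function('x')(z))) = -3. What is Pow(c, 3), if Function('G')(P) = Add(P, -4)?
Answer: 216000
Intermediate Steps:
Function('G')(P) = Add(-4, P)
Function('x')(z) = 10 (Function('x')(z) = Add(7, Mul(-1, -3)) = Add(7, 3) = 10)
c = 60 (c = Mul(Mul(10, 1), 6) = Mul(10, 6) = 60)
Pow(c, 3) = Pow(60, 3) = 216000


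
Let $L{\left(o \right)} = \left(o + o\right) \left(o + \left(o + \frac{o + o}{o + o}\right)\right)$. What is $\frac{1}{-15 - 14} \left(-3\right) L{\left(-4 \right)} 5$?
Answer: $\frac{840}{29} \approx 28.966$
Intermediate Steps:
$L{\left(o \right)} = 2 o \left(1 + 2 o\right)$ ($L{\left(o \right)} = 2 o \left(o + \left(o + \frac{2 o}{2 o}\right)\right) = 2 o \left(o + \left(o + 2 o \frac{1}{2 o}\right)\right) = 2 o \left(o + \left(o + 1\right)\right) = 2 o \left(o + \left(1 + o\right)\right) = 2 o \left(1 + 2 o\right)$)
$\frac{1}{-15 - 14} \left(-3\right) L{\left(-4 \right)} 5 = \frac{1}{-15 - 14} \left(-3\right) 2 \left(-4\right) \left(1 + 2 \left(-4\right)\right) 5 = \frac{1}{-29} \left(-3\right) 2 \left(-4\right) \left(1 - 8\right) 5 = \left(- \frac{1}{29}\right) \left(-3\right) 2 \left(-4\right) \left(-7\right) 5 = \frac{3}{29} \cdot 56 \cdot 5 = \frac{168}{29} \cdot 5 = \frac{840}{29}$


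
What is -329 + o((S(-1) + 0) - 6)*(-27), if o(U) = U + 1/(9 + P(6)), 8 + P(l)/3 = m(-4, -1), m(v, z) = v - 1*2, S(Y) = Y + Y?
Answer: -1234/11 ≈ -112.18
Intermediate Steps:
S(Y) = 2*Y
m(v, z) = -2 + v (m(v, z) = v - 2 = -2 + v)
P(l) = -42 (P(l) = -24 + 3*(-2 - 4) = -24 + 3*(-6) = -24 - 18 = -42)
o(U) = -1/33 + U (o(U) = U + 1/(9 - 42) = U + 1/(-33) = U - 1/33 = -1/33 + U)
-329 + o((S(-1) + 0) - 6)*(-27) = -329 + (-1/33 + ((2*(-1) + 0) - 6))*(-27) = -329 + (-1/33 + ((-2 + 0) - 6))*(-27) = -329 + (-1/33 + (-2 - 6))*(-27) = -329 + (-1/33 - 8)*(-27) = -329 - 265/33*(-27) = -329 + 2385/11 = -1234/11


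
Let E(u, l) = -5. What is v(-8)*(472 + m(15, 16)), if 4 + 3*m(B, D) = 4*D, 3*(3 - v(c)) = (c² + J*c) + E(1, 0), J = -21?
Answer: -35752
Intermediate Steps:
v(c) = 14/3 + 7*c - c²/3 (v(c) = 3 - ((c² - 21*c) - 5)/3 = 3 - (-5 + c² - 21*c)/3 = 3 + (5/3 + 7*c - c²/3) = 14/3 + 7*c - c²/3)
m(B, D) = -4/3 + 4*D/3 (m(B, D) = -4/3 + (4*D)/3 = -4/3 + 4*D/3)
v(-8)*(472 + m(15, 16)) = (14/3 + 7*(-8) - ⅓*(-8)²)*(472 + (-4/3 + (4/3)*16)) = (14/3 - 56 - ⅓*64)*(472 + (-4/3 + 64/3)) = (14/3 - 56 - 64/3)*(472 + 20) = -218/3*492 = -35752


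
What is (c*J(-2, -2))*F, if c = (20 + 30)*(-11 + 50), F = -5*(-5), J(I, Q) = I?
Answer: -97500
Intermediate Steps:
F = 25
c = 1950 (c = 50*39 = 1950)
(c*J(-2, -2))*F = (1950*(-2))*25 = -3900*25 = -97500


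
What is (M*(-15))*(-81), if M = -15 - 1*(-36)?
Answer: 25515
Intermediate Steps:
M = 21 (M = -15 + 36 = 21)
(M*(-15))*(-81) = (21*(-15))*(-81) = -315*(-81) = 25515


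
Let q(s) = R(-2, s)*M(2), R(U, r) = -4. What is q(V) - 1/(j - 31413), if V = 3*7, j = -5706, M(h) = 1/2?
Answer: -74237/37119 ≈ -2.0000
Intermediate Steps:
M(h) = 1/2
V = 21
q(s) = -2 (q(s) = -4*1/2 = -2)
q(V) - 1/(j - 31413) = -2 - 1/(-5706 - 31413) = -2 - 1/(-37119) = -2 - 1*(-1/37119) = -2 + 1/37119 = -74237/37119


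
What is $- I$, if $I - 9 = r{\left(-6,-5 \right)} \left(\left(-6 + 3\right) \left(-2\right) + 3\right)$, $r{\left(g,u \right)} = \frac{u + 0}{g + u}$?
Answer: $- \frac{144}{11} \approx -13.091$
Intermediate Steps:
$r{\left(g,u \right)} = \frac{u}{g + u}$
$I = \frac{144}{11}$ ($I = 9 + - \frac{5}{-6 - 5} \left(\left(-6 + 3\right) \left(-2\right) + 3\right) = 9 + - \frac{5}{-11} \left(\left(-3\right) \left(-2\right) + 3\right) = 9 + \left(-5\right) \left(- \frac{1}{11}\right) \left(6 + 3\right) = 9 + \frac{5}{11} \cdot 9 = 9 + \frac{45}{11} = \frac{144}{11} \approx 13.091$)
$- I = \left(-1\right) \frac{144}{11} = - \frac{144}{11}$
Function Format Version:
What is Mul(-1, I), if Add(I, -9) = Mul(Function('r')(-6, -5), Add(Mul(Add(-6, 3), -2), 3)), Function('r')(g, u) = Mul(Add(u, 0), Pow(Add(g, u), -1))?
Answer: Rational(-144, 11) ≈ -13.091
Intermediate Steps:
Function('r')(g, u) = Mul(u, Pow(Add(g, u), -1))
I = Rational(144, 11) (I = Add(9, Mul(Mul(-5, Pow(Add(-6, -5), -1)), Add(Mul(Add(-6, 3), -2), 3))) = Add(9, Mul(Mul(-5, Pow(-11, -1)), Add(Mul(-3, -2), 3))) = Add(9, Mul(Mul(-5, Rational(-1, 11)), Add(6, 3))) = Add(9, Mul(Rational(5, 11), 9)) = Add(9, Rational(45, 11)) = Rational(144, 11) ≈ 13.091)
Mul(-1, I) = Mul(-1, Rational(144, 11)) = Rational(-144, 11)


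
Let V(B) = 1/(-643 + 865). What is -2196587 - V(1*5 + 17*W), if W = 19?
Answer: -487642315/222 ≈ -2.1966e+6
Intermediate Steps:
V(B) = 1/222
-2196587 - V(1*5 + 17*W) = -2196587 - 1*1/222 = -2196587 - 1/222 = -487642315/222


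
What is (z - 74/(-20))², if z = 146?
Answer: 2241009/100 ≈ 22410.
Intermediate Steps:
(z - 74/(-20))² = (146 - 74/(-20))² = (146 - 74*(-1/20))² = (146 + 37/10)² = (1497/10)² = 2241009/100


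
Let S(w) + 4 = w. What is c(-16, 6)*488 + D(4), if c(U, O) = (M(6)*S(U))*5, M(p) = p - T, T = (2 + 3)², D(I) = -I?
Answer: 927196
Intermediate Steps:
S(w) = -4 + w
T = 25 (T = 5² = 25)
M(p) = -25 + p (M(p) = p - 1*25 = p - 25 = -25 + p)
c(U, O) = 380 - 95*U (c(U, O) = ((-25 + 6)*(-4 + U))*5 = -19*(-4 + U)*5 = (76 - 19*U)*5 = 380 - 95*U)
c(-16, 6)*488 + D(4) = (380 - 95*(-16))*488 - 1*4 = (380 + 1520)*488 - 4 = 1900*488 - 4 = 927200 - 4 = 927196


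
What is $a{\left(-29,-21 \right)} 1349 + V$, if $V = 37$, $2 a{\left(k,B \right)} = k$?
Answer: $- \frac{39047}{2} \approx -19524.0$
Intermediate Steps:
$a{\left(k,B \right)} = \frac{k}{2}$
$a{\left(-29,-21 \right)} 1349 + V = \frac{1}{2} \left(-29\right) 1349 + 37 = \left(- \frac{29}{2}\right) 1349 + 37 = - \frac{39121}{2} + 37 = - \frac{39047}{2}$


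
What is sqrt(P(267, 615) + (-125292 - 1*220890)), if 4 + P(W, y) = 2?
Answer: 2*I*sqrt(86546) ≈ 588.37*I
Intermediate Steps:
P(W, y) = -2 (P(W, y) = -4 + 2 = -2)
sqrt(P(267, 615) + (-125292 - 1*220890)) = sqrt(-2 + (-125292 - 1*220890)) = sqrt(-2 + (-125292 - 220890)) = sqrt(-2 - 346182) = sqrt(-346184) = 2*I*sqrt(86546)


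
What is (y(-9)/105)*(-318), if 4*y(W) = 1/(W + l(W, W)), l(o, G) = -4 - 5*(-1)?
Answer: 53/560 ≈ 0.094643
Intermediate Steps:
l(o, G) = 1 (l(o, G) = -4 + 5 = 1)
y(W) = 1/(4*(1 + W)) (y(W) = 1/(4*(W + 1)) = 1/(4*(1 + W)))
(y(-9)/105)*(-318) = ((1/(4*(1 - 9)))/105)*(-318) = (((1/4)/(-8))*(1/105))*(-318) = (((1/4)*(-1/8))*(1/105))*(-318) = -1/32*1/105*(-318) = -1/3360*(-318) = 53/560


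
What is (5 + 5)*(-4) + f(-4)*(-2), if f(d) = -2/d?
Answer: -41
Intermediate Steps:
(5 + 5)*(-4) + f(-4)*(-2) = (5 + 5)*(-4) - 2/(-4)*(-2) = 10*(-4) - 2*(-¼)*(-2) = -40 + (½)*(-2) = -40 - 1 = -41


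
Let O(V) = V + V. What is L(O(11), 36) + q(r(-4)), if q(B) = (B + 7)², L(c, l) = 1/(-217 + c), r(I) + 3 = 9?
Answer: 32954/195 ≈ 168.99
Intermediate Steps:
r(I) = 6 (r(I) = -3 + 9 = 6)
O(V) = 2*V
q(B) = (7 + B)²
L(O(11), 36) + q(r(-4)) = 1/(-217 + 2*11) + (7 + 6)² = 1/(-217 + 22) + 13² = 1/(-195) + 169 = -1/195 + 169 = 32954/195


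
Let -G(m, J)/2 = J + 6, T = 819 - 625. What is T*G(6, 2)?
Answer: -3104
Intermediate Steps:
T = 194
G(m, J) = -12 - 2*J (G(m, J) = -2*(J + 6) = -2*(6 + J) = -12 - 2*J)
T*G(6, 2) = 194*(-12 - 2*2) = 194*(-12 - 4) = 194*(-16) = -3104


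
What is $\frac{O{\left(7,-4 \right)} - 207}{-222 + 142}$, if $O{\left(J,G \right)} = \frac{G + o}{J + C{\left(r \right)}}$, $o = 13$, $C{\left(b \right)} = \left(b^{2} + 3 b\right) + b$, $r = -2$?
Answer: $\frac{51}{20} \approx 2.55$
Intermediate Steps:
$C{\left(b \right)} = b^{2} + 4 b$
$O{\left(J,G \right)} = \frac{13 + G}{-4 + J}$ ($O{\left(J,G \right)} = \frac{G + 13}{J - 2 \left(4 - 2\right)} = \frac{13 + G}{J - 4} = \frac{13 + G}{-4 + J}$)
$\frac{O{\left(7,-4 \right)} - 207}{-222 + 142} = \frac{\frac{13 - 4}{-4 + 7} - 207}{-222 + 142} = \frac{\frac{1}{3} \cdot 9 - 207}{-80} = \left(\frac{1}{3} \cdot 9 - 207\right) \left(- \frac{1}{80}\right) = \left(3 - 207\right) \left(- \frac{1}{80}\right) = \left(-204\right) \left(- \frac{1}{80}\right) = \frac{51}{20}$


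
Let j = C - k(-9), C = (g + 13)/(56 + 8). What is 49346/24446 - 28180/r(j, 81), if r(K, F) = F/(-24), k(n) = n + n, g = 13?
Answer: 2756219291/330021 ≈ 8351.6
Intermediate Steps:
k(n) = 2*n
C = 13/32 (C = (13 + 13)/(56 + 8) = 26/64 = 26*(1/64) = 13/32 ≈ 0.40625)
j = 589/32 (j = 13/32 - 2*(-9) = 13/32 - 1*(-18) = 13/32 + 18 = 589/32 ≈ 18.406)
r(K, F) = -F/24 (r(K, F) = F*(-1/24) = -F/24)
49346/24446 - 28180/r(j, 81) = 49346/24446 - 28180/((-1/24*81)) = 49346*(1/24446) - 28180/(-27/8) = 24673/12223 - 28180*(-8/27) = 24673/12223 + 225440/27 = 2756219291/330021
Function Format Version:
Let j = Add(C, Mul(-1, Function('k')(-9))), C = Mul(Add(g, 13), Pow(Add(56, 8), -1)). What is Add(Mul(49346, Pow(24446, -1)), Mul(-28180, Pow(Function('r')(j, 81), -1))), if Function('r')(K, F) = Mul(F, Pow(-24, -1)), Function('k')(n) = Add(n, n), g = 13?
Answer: Rational(2756219291, 330021) ≈ 8351.6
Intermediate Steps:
Function('k')(n) = Mul(2, n)
C = Rational(13, 32) (C = Mul(Add(13, 13), Pow(Add(56, 8), -1)) = Mul(26, Pow(64, -1)) = Mul(26, Rational(1, 64)) = Rational(13, 32) ≈ 0.40625)
j = Rational(589, 32) (j = Add(Rational(13, 32), Mul(-1, Mul(2, -9))) = Add(Rational(13, 32), Mul(-1, -18)) = Add(Rational(13, 32), 18) = Rational(589, 32) ≈ 18.406)
Function('r')(K, F) = Mul(Rational(-1, 24), F) (Function('r')(K, F) = Mul(F, Rational(-1, 24)) = Mul(Rational(-1, 24), F))
Add(Mul(49346, Pow(24446, -1)), Mul(-28180, Pow(Function('r')(j, 81), -1))) = Add(Mul(49346, Pow(24446, -1)), Mul(-28180, Pow(Mul(Rational(-1, 24), 81), -1))) = Add(Mul(49346, Rational(1, 24446)), Mul(-28180, Pow(Rational(-27, 8), -1))) = Add(Rational(24673, 12223), Mul(-28180, Rational(-8, 27))) = Add(Rational(24673, 12223), Rational(225440, 27)) = Rational(2756219291, 330021)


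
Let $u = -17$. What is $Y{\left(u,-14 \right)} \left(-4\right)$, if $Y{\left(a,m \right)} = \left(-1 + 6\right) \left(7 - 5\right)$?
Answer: $-40$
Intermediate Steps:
$Y{\left(a,m \right)} = 10$ ($Y{\left(a,m \right)} = 5 \cdot 2 = 10$)
$Y{\left(u,-14 \right)} \left(-4\right) = 10 \left(-4\right) = -40$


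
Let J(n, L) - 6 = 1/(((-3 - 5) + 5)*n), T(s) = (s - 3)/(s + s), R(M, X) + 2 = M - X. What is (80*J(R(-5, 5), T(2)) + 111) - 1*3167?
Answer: -23164/9 ≈ -2573.8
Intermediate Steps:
R(M, X) = -2 + M - X (R(M, X) = -2 + (M - X) = -2 + M - X)
T(s) = (-3 + s)/(2*s) (T(s) = (-3 + s)/((2*s)) = (-3 + s)*(1/(2*s)) = (-3 + s)/(2*s))
J(n, L) = 6 - 1/(3*n) (J(n, L) = 6 + 1/(((-3 - 5) + 5)*n) = 6 + 1/((-8 + 5)*n) = 6 + 1/((-3)*n) = 6 - 1/(3*n))
(80*J(R(-5, 5), T(2)) + 111) - 1*3167 = (80*(6 - 1/(3*(-2 - 5 - 1*5))) + 111) - 1*3167 = (80*(6 - 1/(3*(-2 - 5 - 5))) + 111) - 3167 = (80*(6 - 1/3/(-12)) + 111) - 3167 = (80*(6 - 1/3*(-1/12)) + 111) - 3167 = (80*(6 + 1/36) + 111) - 3167 = (80*(217/36) + 111) - 3167 = (4340/9 + 111) - 3167 = 5339/9 - 3167 = -23164/9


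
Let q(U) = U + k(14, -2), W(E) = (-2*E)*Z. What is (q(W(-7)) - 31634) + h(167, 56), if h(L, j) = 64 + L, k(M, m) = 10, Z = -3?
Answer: -31435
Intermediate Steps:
W(E) = 6*E (W(E) = -2*E*(-3) = 6*E)
q(U) = 10 + U (q(U) = U + 10 = 10 + U)
(q(W(-7)) - 31634) + h(167, 56) = ((10 + 6*(-7)) - 31634) + (64 + 167) = ((10 - 42) - 31634) + 231 = (-32 - 31634) + 231 = -31666 + 231 = -31435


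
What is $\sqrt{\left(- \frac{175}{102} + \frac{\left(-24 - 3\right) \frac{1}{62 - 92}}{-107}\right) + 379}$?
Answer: $\frac{\sqrt{280871053305}}{27285} \approx 19.424$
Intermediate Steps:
$\sqrt{\left(- \frac{175}{102} + \frac{\left(-24 - 3\right) \frac{1}{62 - 92}}{-107}\right) + 379} = \sqrt{\left(\left(-175\right) \frac{1}{102} + - \frac{27}{-30} \left(- \frac{1}{107}\right)\right) + 379} = \sqrt{\left(- \frac{175}{102} + \left(-27\right) \left(- \frac{1}{30}\right) \left(- \frac{1}{107}\right)\right) + 379} = \sqrt{\left(- \frac{175}{102} + \frac{9}{10} \left(- \frac{1}{107}\right)\right) + 379} = \sqrt{\left(- \frac{175}{102} - \frac{9}{1070}\right) + 379} = \sqrt{- \frac{47042}{27285} + 379} = \sqrt{\frac{10293973}{27285}} = \frac{\sqrt{280871053305}}{27285}$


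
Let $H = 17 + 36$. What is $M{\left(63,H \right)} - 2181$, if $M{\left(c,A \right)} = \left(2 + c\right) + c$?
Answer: $-2053$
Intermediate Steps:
$H = 53$
$M{\left(c,A \right)} = 2 + 2 c$
$M{\left(63,H \right)} - 2181 = \left(2 + 2 \cdot 63\right) - 2181 = \left(2 + 126\right) - 2181 = 128 - 2181 = -2053$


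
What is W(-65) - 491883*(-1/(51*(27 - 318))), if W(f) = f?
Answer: -485516/4947 ≈ -98.144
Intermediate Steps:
W(-65) - 491883*(-1/(51*(27 - 318))) = -65 - 491883*(-1/(51*(27 - 318))) = -65 - 491883/((-291*(-51))) = -65 - 491883/14841 = -65 - 491883*1/14841 = -65 - 163961/4947 = -485516/4947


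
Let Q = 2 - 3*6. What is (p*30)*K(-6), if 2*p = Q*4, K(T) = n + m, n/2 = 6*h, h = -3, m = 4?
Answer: 30720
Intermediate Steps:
Q = -16 (Q = 2 - 18 = -16)
n = -36 (n = 2*(6*(-3)) = 2*(-18) = -36)
K(T) = -32 (K(T) = -36 + 4 = -32)
p = -32 (p = (-16*4)/2 = (½)*(-64) = -32)
(p*30)*K(-6) = -32*30*(-32) = -960*(-32) = 30720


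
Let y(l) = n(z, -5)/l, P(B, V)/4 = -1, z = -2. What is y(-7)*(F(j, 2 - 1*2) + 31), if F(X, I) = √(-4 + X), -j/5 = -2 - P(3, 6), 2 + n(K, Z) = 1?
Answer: 31/7 + I*√14/7 ≈ 4.4286 + 0.53452*I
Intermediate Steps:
n(K, Z) = -1 (n(K, Z) = -2 + 1 = -1)
P(B, V) = -4 (P(B, V) = 4*(-1) = -4)
y(l) = -1/l
j = -10 (j = -5*(-2 - 1*(-4)) = -5*(-2 + 4) = -5*2 = -10)
y(-7)*(F(j, 2 - 1*2) + 31) = (-1/(-7))*(√(-4 - 10) + 31) = (-1*(-⅐))*(√(-14) + 31) = (I*√14 + 31)/7 = (31 + I*√14)/7 = 31/7 + I*√14/7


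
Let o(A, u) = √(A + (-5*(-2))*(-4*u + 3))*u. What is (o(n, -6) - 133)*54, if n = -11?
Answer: -7182 - 324*√259 ≈ -12396.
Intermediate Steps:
o(A, u) = u*√(30 + A - 40*u) (o(A, u) = √(A + 10*(3 - 4*u))*u = √(A + (30 - 40*u))*u = √(30 + A - 40*u)*u = u*√(30 + A - 40*u))
(o(n, -6) - 133)*54 = (-6*√(30 - 11 - 40*(-6)) - 133)*54 = (-6*√(30 - 11 + 240) - 133)*54 = (-6*√259 - 133)*54 = (-133 - 6*√259)*54 = -7182 - 324*√259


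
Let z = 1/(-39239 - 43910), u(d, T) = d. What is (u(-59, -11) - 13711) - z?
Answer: -1144961729/83149 ≈ -13770.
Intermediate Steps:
z = -1/83149 (z = 1/(-83149) = -1/83149 ≈ -1.2027e-5)
(u(-59, -11) - 13711) - z = (-59 - 13711) - 1*(-1/83149) = -13770 + 1/83149 = -1144961729/83149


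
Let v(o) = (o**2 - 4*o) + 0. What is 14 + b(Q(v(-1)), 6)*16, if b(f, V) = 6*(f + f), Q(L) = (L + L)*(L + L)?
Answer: 19214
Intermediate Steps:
v(o) = o**2 - 4*o
Q(L) = 4*L**2 (Q(L) = (2*L)*(2*L) = 4*L**2)
b(f, V) = 12*f (b(f, V) = 6*(2*f) = 12*f)
14 + b(Q(v(-1)), 6)*16 = 14 + (12*(4*(-(-4 - 1))**2))*16 = 14 + (12*(4*(-1*(-5))**2))*16 = 14 + (12*(4*5**2))*16 = 14 + (12*(4*25))*16 = 14 + (12*100)*16 = 14 + 1200*16 = 14 + 19200 = 19214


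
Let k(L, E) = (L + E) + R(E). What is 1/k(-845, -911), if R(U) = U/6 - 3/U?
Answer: -5466/10428199 ≈ -0.00052416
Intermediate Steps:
R(U) = -3/U + U/6 (R(U) = U*(1/6) - 3/U = U/6 - 3/U = -3/U + U/6)
k(L, E) = L - 3/E + 7*E/6 (k(L, E) = (L + E) + (-3/E + E/6) = (E + L) + (-3/E + E/6) = L - 3/E + 7*E/6)
1/k(-845, -911) = 1/(-845 - 3/(-911) + (7/6)*(-911)) = 1/(-845 - 3*(-1/911) - 6377/6) = 1/(-845 + 3/911 - 6377/6) = 1/(-10428199/5466) = -5466/10428199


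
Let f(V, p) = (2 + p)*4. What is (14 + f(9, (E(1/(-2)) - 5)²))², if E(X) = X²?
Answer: 201601/16 ≈ 12600.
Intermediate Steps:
f(V, p) = 8 + 4*p
(14 + f(9, (E(1/(-2)) - 5)²))² = (14 + (8 + 4*((1/(-2))² - 5)²))² = (14 + (8 + 4*((-½)² - 5)²))² = (14 + (8 + 4*(¼ - 5)²))² = (14 + (8 + 4*(-19/4)²))² = (14 + (8 + 4*(361/16)))² = (14 + (8 + 361/4))² = (14 + 393/4)² = (449/4)² = 201601/16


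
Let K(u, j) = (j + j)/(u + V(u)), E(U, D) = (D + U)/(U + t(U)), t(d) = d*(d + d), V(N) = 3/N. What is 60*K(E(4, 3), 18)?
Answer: 544320/3937 ≈ 138.26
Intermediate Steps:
t(d) = 2*d² (t(d) = d*(2*d) = 2*d²)
E(U, D) = (D + U)/(U + 2*U²)
K(u, j) = 2*j/(u + 3/u) (K(u, j) = (j + j)/(u + 3/u) = (2*j)/(u + 3/u) = 2*j/(u + 3/u))
60*K(E(4, 3), 18) = 60*(2*18*((3 + 4)/(4*(1 + 2*4)))/(3 + ((3 + 4)/(4*(1 + 2*4)))²)) = 60*(2*18*((¼)*7/(1 + 8))/(3 + ((¼)*7/(1 + 8))²)) = 60*(2*18*((¼)*7/9)/(3 + ((¼)*7/9)²)) = 60*(2*18*((¼)*(⅑)*7)/(3 + ((¼)*(⅑)*7)²)) = 60*(2*18*(7/36)/(3 + (7/36)²)) = 60*(2*18*(7/36)/(3 + 49/1296)) = 60*(2*18*(7/36)/(3937/1296)) = 60*(2*18*(7/36)*(1296/3937)) = 60*(9072/3937) = 544320/3937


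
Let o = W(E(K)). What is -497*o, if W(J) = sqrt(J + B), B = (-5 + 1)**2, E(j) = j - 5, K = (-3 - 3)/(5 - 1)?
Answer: -497*sqrt(38)/2 ≈ -1531.9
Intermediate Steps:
K = -3/2 (K = -6/4 = -6*1/4 = -3/2 ≈ -1.5000)
E(j) = -5 + j
B = 16 (B = (-4)**2 = 16)
W(J) = sqrt(16 + J) (W(J) = sqrt(J + 16) = sqrt(16 + J))
o = sqrt(38)/2 (o = sqrt(16 + (-5 - 3/2)) = sqrt(16 - 13/2) = sqrt(19/2) = sqrt(38)/2 ≈ 3.0822)
-497*o = -497*sqrt(38)/2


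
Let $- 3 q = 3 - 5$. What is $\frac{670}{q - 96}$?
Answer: $- \frac{1005}{143} \approx -7.028$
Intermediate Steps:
$q = \frac{2}{3}$ ($q = - \frac{3 - 5}{3} = \left(- \frac{1}{3}\right) \left(-2\right) = \frac{2}{3} \approx 0.66667$)
$\frac{670}{q - 96} = \frac{670}{\frac{2}{3} - 96} = \frac{670}{- \frac{286}{3}} = 670 \left(- \frac{3}{286}\right) = - \frac{1005}{143}$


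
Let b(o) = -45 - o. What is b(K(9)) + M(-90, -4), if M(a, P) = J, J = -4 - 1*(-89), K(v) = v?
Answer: 31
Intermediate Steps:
J = 85 (J = -4 + 89 = 85)
M(a, P) = 85
b(K(9)) + M(-90, -4) = (-45 - 1*9) + 85 = (-45 - 9) + 85 = -54 + 85 = 31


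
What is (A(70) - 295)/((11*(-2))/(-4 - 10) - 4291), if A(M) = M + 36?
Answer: 1323/30026 ≈ 0.044062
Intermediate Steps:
A(M) = 36 + M
(A(70) - 295)/((11*(-2))/(-4 - 10) - 4291) = ((36 + 70) - 295)/((11*(-2))/(-4 - 10) - 4291) = (106 - 295)/(-22/(-14) - 4291) = -189/(-22*(-1/14) - 4291) = -189/(11/7 - 4291) = -189/(-30026/7) = -189*(-7/30026) = 1323/30026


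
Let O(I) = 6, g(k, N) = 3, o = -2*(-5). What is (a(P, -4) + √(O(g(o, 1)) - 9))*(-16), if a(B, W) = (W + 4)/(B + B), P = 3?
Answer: -16*I*√3 ≈ -27.713*I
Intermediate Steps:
o = 10
a(B, W) = (4 + W)/(2*B) (a(B, W) = (4 + W)/((2*B)) = (4 + W)*(1/(2*B)) = (4 + W)/(2*B))
(a(P, -4) + √(O(g(o, 1)) - 9))*(-16) = ((½)*(4 - 4)/3 + √(6 - 9))*(-16) = ((½)*(⅓)*0 + √(-3))*(-16) = (0 + I*√3)*(-16) = (I*√3)*(-16) = -16*I*√3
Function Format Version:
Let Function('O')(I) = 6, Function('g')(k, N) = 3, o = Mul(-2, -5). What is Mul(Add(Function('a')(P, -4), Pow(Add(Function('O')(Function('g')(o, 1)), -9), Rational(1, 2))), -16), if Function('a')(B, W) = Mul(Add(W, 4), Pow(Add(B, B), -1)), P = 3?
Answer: Mul(-16, I, Pow(3, Rational(1, 2))) ≈ Mul(-27.713, I)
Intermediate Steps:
o = 10
Function('a')(B, W) = Mul(Rational(1, 2), Pow(B, -1), Add(4, W)) (Function('a')(B, W) = Mul(Add(4, W), Pow(Mul(2, B), -1)) = Mul(Add(4, W), Mul(Rational(1, 2), Pow(B, -1))) = Mul(Rational(1, 2), Pow(B, -1), Add(4, W)))
Mul(Add(Function('a')(P, -4), Pow(Add(Function('O')(Function('g')(o, 1)), -9), Rational(1, 2))), -16) = Mul(Add(Mul(Rational(1, 2), Pow(3, -1), Add(4, -4)), Pow(Add(6, -9), Rational(1, 2))), -16) = Mul(Add(Mul(Rational(1, 2), Rational(1, 3), 0), Pow(-3, Rational(1, 2))), -16) = Mul(Add(0, Mul(I, Pow(3, Rational(1, 2)))), -16) = Mul(Mul(I, Pow(3, Rational(1, 2))), -16) = Mul(-16, I, Pow(3, Rational(1, 2)))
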